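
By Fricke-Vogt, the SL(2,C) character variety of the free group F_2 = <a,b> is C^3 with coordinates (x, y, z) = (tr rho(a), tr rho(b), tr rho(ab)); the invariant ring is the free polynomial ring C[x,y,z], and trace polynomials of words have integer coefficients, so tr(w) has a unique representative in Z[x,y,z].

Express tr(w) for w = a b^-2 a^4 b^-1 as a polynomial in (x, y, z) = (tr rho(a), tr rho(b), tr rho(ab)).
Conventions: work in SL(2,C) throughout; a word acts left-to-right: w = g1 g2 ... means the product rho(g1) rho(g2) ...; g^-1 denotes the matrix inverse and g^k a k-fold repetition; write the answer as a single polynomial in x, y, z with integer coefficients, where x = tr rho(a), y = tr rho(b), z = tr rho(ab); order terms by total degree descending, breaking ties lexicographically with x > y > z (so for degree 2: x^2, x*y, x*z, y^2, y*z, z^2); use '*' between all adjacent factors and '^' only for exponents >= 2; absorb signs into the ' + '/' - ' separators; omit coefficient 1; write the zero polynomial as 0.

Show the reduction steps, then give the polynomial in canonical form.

next, trace(a^2) = trace(a) trace(a) - trace(1)   [square of a] = x^2 - 2
next, trace(a^3) = trace(a) trace(a^2) - trace(a)   [square of a] = x^3 - 3*x
trace(a^4) = trace(a) trace(a^3) - trace(a^2)   [square of a] = x^4 - 4*x^2 + 2
trace(a^5) = trace(a) trace(a^4) - trace(a^3)   [square of a] = x^5 - 5*x^3 + 5*x
trace(b a^2) = trace(a) trace(b a) - trace(b)   [square of a] = x*z - y
next, trace(a b a^2) = trace(a) trace(b a^2) - trace(b a)   [square of a] = x^2*z - x*y - z
and trace(a^2 b a^2) = trace(a) trace(a b a^2) - trace(a b a)   [square of a] = x^3*z - x^2*y - 2*x*z + y
next, trace(a^5 b) = trace(a) trace(a^2 b a^2) - trace(a^2 b a)   [square of a] = x^4*z - x^3*y - 3*x^2*z + 2*x*y + z
and trace(a b^-1 a^4) = trace(a^5) trace(b) - trace(a^5 b)   [inverse elimination on b] = x^5*y - x^4*z - 4*x^3*y + 3*x^2*z + 3*x*y - z
trace(b a b a) = trace(b a) trace(b a) - trace(1)   [split at a repeated b] = z^2 - 2
trace(b a b) = trace(b) trace(a b) - trace(a)   [square of b] = y*z - x
and trace(b a b a^2) = trace(a) trace(b a b a) - trace(b a b)   [square of a] = x*z^2 - y*z - x
next, trace(a^2 b a b a) = trace(a) trace(b a b a^2) - trace(b a b a)   [square of a] = x^2*z^2 - x*y*z - x^2 - z^2 + 2
trace(a^4 b a b) = trace(a) trace(a^2 b a b a) - trace(a^2 b a b)   [square of a] = x^3*z^2 - x^2*y*z - x^3 - 2*x*z^2 + y*z + 3*x
trace(a b^-1 a^4 b) = trace(a^4 b a) trace(b) - trace(a^4 b a b)   [inverse elimination on b] = x^4*y*z - x^3*y^2 - x^3*z^2 - 2*x^2*y*z + x^3 + 2*x*y^2 + 2*x*z^2 - 3*x
trace(a^4 b^-1 a b^-1) = trace(a b^-1 a^4) trace(b) - trace(a b^-1 a^4 b)   [inverse elimination on b] = x^5*y^2 - 2*x^4*y*z - 3*x^3*y^2 + x^3*z^2 + 5*x^2*y*z - x^3 + x*y^2 - 2*x*z^2 - y*z + 3*x
trace(a b^-2 a^4 b^-1) = trace(a^4 b^-1 a b^-1) trace(b) - trace(a^4 b^-1 a)   [inverse elimination on b] = x^5*y^3 - 2*x^4*y^2*z - x^5*y - 3*x^3*y^3 + x^3*y*z^2 + x^4*z + 5*x^2*y^2*z + 3*x^3*y + x*y^3 - 2*x*y*z^2 - 3*x^2*z - y^2*z + z

x^5*y^3 - 2*x^4*y^2*z - x^5*y - 3*x^3*y^3 + x^3*y*z^2 + x^4*z + 5*x^2*y^2*z + 3*x^3*y + x*y^3 - 2*x*y*z^2 - 3*x^2*z - y^2*z + z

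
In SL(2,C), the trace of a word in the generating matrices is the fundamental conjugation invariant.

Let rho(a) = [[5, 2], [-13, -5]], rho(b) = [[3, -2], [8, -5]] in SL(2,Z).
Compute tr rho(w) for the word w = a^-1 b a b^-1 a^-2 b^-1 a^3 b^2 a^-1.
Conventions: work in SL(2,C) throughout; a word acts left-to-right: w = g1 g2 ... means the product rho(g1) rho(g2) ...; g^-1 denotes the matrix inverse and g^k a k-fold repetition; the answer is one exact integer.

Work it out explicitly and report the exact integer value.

rho(a^-1) = [[-5, -2], [13, 5]]
... * rho(b) = [[3, -2], [8, -5]]  ->  [[-31, 20], [79, -51]]
... * rho(a) = [[5, 2], [-13, -5]]  ->  [[-415, -162], [1058, 413]]
... * rho(b^-1) = [[-5, 2], [-8, 3]]  ->  [[3371, -1316], [-8594, 3355]]
... * rho(a^-1) = [[-5, -2], [13, 5]]  ->  [[-33963, -13322], [86585, 33963]]
... * rho(a^-1) = [[-5, -2], [13, 5]]  ->  [[-3371, 1316], [8594, -3355]]
... * rho(b^-1) = [[-5, 2], [-8, 3]]  ->  [[6327, -2794], [-16130, 7123]]
... * rho(a) = [[5, 2], [-13, -5]]  ->  [[67957, 26624], [-173249, -67875]]
... * rho(a) = [[5, 2], [-13, -5]]  ->  [[-6327, 2794], [16130, -7123]]
... * rho(a) = [[5, 2], [-13, -5]]  ->  [[-67957, -26624], [173249, 67875]]
... * rho(b) = [[3, -2], [8, -5]]  ->  [[-416863, 269034], [1062747, -685873]]
... * rho(b) = [[3, -2], [8, -5]]  ->  [[901683, -511444], [-2298743, 1303871]]
... * rho(a^-1) = [[-5, -2], [13, 5]]  ->  [[-11157187, -4360586], [28444038, 11116841]]
tr = -11157187 + 11116841 = -40346

-40346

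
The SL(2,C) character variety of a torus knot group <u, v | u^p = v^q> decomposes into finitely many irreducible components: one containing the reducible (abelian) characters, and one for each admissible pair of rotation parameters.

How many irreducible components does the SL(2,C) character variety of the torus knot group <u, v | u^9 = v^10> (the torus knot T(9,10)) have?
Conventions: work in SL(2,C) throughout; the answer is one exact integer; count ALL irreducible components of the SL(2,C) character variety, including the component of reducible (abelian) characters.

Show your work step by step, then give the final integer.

Gamma = < u, v | u^9 = v^10 > (torus knot T(9,10)); the central element u^9 = v^10 acts as +I or -I in any irreducible SL(2,C) representation.
This locks tr(u) to 2*cos(pi*alpha/9), alpha in 1..8, and tr(v) to 2*cos(pi*beta/10), beta in 1..9, on each component of irreducible characters.
Consistency of u^9 = (-1)^alpha I with v^10 = (-1)^beta I forces alpha = beta (mod 2).
Counting: 4 odd alphas x 5 odd betas + 4 even alphas x 4 even betas = 20 + 16 = 36.
Total: 36 irreducible-character components + 1 reducible (abelian) component = 37.

37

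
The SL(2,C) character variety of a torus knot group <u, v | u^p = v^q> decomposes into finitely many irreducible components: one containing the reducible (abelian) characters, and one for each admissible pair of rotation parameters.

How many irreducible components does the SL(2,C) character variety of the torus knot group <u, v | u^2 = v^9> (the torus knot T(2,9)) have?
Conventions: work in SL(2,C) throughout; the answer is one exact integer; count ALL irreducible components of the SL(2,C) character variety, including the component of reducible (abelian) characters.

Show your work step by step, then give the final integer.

Gamma = < u, v | u^2 = v^9 > (torus knot T(2,9)); the central element u^2 = v^9 acts as +I or -I in any irreducible SL(2,C) representation.
So on each irreducible component the traces are pinned: tr(u) = 2*cos(pi*alpha/2) with 1 <= alpha <= 1, tr(v) = 2*cos(pi*beta/9) with 1 <= beta <= 8.
u^2 = (-1)^alpha I and v^9 = (-1)^beta I must agree, so alpha and beta have equal parity.
count pairs: odd alpha (1 choices) x odd beta (4), plus even alpha (0) x even beta (4): 1*4 + 0*4 = 4.
components with irreducible characters: 4; plus the single component of reducible (abelian) characters: total 5.

5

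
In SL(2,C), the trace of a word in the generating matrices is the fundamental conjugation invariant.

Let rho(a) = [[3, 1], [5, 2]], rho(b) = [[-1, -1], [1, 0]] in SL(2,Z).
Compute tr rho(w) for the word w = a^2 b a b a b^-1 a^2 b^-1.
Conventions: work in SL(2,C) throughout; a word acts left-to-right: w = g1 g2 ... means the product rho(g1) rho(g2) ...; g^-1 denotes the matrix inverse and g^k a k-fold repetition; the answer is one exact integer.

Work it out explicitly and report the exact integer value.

5222

rho(a) = [[3, 1], [5, 2]]
... * rho(a) = [[3, 1], [5, 2]]  ->  [[14, 5], [25, 9]]
... * rho(b) = [[-1, -1], [1, 0]]  ->  [[-9, -14], [-16, -25]]
... * rho(a) = [[3, 1], [5, 2]]  ->  [[-97, -37], [-173, -66]]
... * rho(b) = [[-1, -1], [1, 0]]  ->  [[60, 97], [107, 173]]
... * rho(a) = [[3, 1], [5, 2]]  ->  [[665, 254], [1186, 453]]
... * rho(b^-1) = [[0, 1], [-1, -1]]  ->  [[-254, 411], [-453, 733]]
... * rho(a) = [[3, 1], [5, 2]]  ->  [[1293, 568], [2306, 1013]]
... * rho(a) = [[3, 1], [5, 2]]  ->  [[6719, 2429], [11983, 4332]]
... * rho(b^-1) = [[0, 1], [-1, -1]]  ->  [[-2429, 4290], [-4332, 7651]]
tr = -2429 + 7651 = 5222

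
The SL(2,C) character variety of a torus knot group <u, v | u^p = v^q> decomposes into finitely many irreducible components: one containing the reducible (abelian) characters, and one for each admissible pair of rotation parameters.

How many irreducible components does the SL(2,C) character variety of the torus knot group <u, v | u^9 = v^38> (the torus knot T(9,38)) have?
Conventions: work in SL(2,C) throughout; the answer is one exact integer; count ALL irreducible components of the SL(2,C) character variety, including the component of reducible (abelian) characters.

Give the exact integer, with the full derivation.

In the torus knot group T(9,38), u^9 = v^38 is central, so an irreducible representation sends it to +I or -I (Schur).
This locks tr(u) to 2*cos(pi*alpha/9), alpha in 1..8, and tr(v) to 2*cos(pi*beta/38), beta in 1..37, on each component of irreducible characters.
u^9 = (-1)^alpha I and v^38 = (-1)^beta I must agree, so alpha and beta have equal parity.
count pairs: odd alpha (4 choices) x odd beta (19), plus even alpha (4) x even beta (18): 4*19 + 4*18 = 148.
Total: 148 irreducible-character components + 1 reducible (abelian) component = 149.

149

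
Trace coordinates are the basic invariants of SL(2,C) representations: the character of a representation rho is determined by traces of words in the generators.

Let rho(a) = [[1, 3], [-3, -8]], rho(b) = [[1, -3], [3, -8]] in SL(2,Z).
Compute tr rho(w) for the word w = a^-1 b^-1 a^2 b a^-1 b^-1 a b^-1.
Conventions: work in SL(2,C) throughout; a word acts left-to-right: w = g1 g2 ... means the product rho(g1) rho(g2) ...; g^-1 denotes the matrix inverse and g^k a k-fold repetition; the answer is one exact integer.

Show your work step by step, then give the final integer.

rho(a^-1) = [[-8, -3], [3, 1]]
... * rho(b^-1) = [[-8, 3], [-3, 1]]  ->  [[73, -27], [-27, 10]]
... * rho(a) = [[1, 3], [-3, -8]]  ->  [[154, 435], [-57, -161]]
... * rho(a) = [[1, 3], [-3, -8]]  ->  [[-1151, -3018], [426, 1117]]
... * rho(b) = [[1, -3], [3, -8]]  ->  [[-10205, 27597], [3777, -10214]]
... * rho(a^-1) = [[-8, -3], [3, 1]]  ->  [[164431, 58212], [-60858, -21545]]
... * rho(b^-1) = [[-8, 3], [-3, 1]]  ->  [[-1490084, 551505], [551499, -204119]]
... * rho(a) = [[1, 3], [-3, -8]]  ->  [[-3144599, -8882292], [1163856, 3287449]]
... * rho(b^-1) = [[-8, 3], [-3, 1]]  ->  [[51803668, -18316089], [-19173195, 6779017]]
tr = 51803668 + 6779017 = 58582685

58582685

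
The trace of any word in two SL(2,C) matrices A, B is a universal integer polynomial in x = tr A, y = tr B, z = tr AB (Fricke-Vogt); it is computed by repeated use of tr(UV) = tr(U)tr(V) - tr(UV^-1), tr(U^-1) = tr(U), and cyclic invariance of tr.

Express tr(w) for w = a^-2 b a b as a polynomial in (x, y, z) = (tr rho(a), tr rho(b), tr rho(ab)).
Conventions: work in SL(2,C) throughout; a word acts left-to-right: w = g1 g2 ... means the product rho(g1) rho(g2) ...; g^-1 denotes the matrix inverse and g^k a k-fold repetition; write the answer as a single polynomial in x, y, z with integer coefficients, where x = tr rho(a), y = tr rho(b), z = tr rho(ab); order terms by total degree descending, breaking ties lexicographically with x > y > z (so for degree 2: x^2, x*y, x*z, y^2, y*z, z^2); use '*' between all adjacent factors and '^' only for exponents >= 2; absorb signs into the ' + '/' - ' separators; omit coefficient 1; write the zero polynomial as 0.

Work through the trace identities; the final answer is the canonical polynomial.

x^2*y*z - x^3 - x*z^2 - y*z + 3*x

use: tr(b a b) = tr(b) * tr(a b) - tr(a) = y*z - x
tr(b a b a) = tr(a b) * tr(a b) - tr(1) = z^2 - 2
tr(b a b a^-1) = tr(b a b) * tr(a) - tr(b a b a) = x*y*z - x^2 - z^2 + 2
use: tr(a^-2 b a b) = tr(b a b a^-1) * tr(a) - tr(b a b) = x^2*y*z - x^3 - x*z^2 - y*z + 3*x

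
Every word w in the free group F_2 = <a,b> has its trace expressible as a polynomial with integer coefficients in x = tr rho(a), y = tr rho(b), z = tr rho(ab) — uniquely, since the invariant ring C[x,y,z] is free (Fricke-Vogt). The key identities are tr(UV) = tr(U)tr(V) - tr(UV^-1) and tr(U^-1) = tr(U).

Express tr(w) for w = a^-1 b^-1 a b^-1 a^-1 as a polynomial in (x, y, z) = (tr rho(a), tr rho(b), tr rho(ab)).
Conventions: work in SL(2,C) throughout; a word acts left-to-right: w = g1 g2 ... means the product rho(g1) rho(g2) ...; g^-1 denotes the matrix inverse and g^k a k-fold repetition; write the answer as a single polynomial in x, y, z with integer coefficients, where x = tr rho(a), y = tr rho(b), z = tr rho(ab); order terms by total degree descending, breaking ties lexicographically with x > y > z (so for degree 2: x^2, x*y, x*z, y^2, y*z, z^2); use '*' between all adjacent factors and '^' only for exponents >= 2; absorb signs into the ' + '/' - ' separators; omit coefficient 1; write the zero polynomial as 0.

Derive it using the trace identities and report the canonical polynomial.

next, tr(a^-1) = tr(a) = x
and tr(a^-1 b) = tr(b) * tr(a) - tr(b a) = x*y - z
tr(b^-1 a^-1) = tr(a^-1) * tr(b) - tr(a^-1 b) = z
and tr(b a b) = tr(b) * tr(a b) - tr(a) = y*z - x
tr(b a b a) = tr(a b) * tr(a b) - tr(1) = z^2 - 2
next, tr(a^-1 b a b) = tr(b a b) * tr(a) - tr(b a b a) = x*y*z - x^2 - z^2 + 2
tr(b a b^-1 a^-1) = tr(a^-1 b a) * tr(b) - tr(a^-1 b a b) = -x*y*z + x^2 + y^2 + z^2 - 2
next, tr(a b^-1 a^-2 b) = tr(b a b^-1 a^-1) * tr(a) - tr(b a b^-1) = -x^2*y*z + x^3 + x*y^2 + x*z^2 - 3*x
tr(a^-1 b^-1 a b^-1 a^-1) = tr(a b^-1 a^-2) * tr(b) - tr(a b^-1 a^-2 b) = x^2*y*z - x^3 - x*y^2 - x*z^2 + y*z + 3*x

x^2*y*z - x^3 - x*y^2 - x*z^2 + y*z + 3*x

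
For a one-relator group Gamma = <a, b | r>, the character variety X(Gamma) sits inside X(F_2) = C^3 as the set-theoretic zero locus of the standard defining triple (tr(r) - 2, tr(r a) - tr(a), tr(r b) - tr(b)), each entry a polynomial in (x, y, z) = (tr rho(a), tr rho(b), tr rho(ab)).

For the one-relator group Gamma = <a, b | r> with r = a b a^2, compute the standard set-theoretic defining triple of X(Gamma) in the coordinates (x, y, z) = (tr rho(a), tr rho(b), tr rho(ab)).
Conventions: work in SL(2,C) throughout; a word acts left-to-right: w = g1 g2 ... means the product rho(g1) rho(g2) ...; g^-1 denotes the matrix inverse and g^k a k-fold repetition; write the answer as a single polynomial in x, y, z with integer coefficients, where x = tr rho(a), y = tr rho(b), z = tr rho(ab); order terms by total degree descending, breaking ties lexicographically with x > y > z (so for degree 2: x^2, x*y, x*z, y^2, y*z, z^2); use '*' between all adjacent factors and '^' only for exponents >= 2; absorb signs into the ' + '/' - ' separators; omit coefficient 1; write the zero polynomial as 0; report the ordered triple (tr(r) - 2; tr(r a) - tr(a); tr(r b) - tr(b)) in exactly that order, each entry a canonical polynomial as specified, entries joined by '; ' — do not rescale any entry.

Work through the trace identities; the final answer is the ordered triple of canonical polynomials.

x^2*z - x*y - z - 2; x^3*z - x^2*y - 2*x*z - x + y; x*z^2 - y*z - x - y

trace(b a^2) = trace(a)*trace(b a) - trace(b) = x*z - y
trace(a b a^2) = trace(a)*trace(b a^2) - trace(b a) = x^2*z - x*y - z
trace(a b a^3) = trace(a)*trace(a b a^2) - trace(a b a) = x^3*z - x^2*y - 2*x*z + y
reduce: trace(b a b a) = trace(b a)*trace(b a) - trace(1)   [split at repeated b] = z^2 - 2
reduce: trace(b a b) = trace(b)*trace(a b) - trace(a) = y*z - x
trace(a b a^2 b) = trace(a)*trace(b a b a) - trace(b a b) = x*z^2 - y*z - x
assemble the triple (trace(r) - 2; trace(r a) - x; trace(r b) - y)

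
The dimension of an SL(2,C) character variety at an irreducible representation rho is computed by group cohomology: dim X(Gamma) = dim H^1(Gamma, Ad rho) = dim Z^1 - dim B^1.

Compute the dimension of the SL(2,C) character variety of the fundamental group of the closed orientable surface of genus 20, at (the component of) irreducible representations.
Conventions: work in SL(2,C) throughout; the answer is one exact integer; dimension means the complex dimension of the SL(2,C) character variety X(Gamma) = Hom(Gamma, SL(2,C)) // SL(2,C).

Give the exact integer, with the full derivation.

pi_1 of the closed genus-20 surface has 40 generators bound by the single product-of-commutators relator.
Before the relator condition, cocycle space has dim 3*40 = 120.
H^2 = coker(d_2) is dual to H^0 = 0 at irreducible rho (Poincare duality), so d_2 is onto: dim Z^1 = 117.
As always at irreducible rho, dim B^1 = 3.
Hence dim X = 117 - 3 = 114.

114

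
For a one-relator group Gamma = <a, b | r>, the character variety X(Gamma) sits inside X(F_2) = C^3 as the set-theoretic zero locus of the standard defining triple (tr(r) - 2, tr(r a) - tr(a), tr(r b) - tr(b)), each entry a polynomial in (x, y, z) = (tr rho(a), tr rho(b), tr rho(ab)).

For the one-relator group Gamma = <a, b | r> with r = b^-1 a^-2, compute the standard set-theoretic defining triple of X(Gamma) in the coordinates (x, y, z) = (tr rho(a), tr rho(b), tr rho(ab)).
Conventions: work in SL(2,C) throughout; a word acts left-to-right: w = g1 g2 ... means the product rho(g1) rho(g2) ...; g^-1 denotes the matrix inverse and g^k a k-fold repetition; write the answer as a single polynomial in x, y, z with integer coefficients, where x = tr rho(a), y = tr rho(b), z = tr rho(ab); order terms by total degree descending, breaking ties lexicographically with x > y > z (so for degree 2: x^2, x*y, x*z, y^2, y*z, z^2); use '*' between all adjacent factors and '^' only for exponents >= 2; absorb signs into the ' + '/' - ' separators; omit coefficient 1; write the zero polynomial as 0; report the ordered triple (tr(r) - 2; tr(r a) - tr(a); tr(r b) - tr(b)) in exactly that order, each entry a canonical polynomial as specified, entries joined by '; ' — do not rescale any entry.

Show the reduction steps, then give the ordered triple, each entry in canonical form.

x*z - y - 2; -x + z; x^2 - y - 2

tr(b^-1) = tr(b) = y
tr(b^-1 a) = tr(a)*tr(b) - tr(a b) = x*y - z
tr(b^-1 a^-1) = tr(b^-1)*tr(a) - tr(b^-1 a) = z
tr(b^-1 a^-2) = tr(b^-1 a^-1)*tr(a) - tr(b^-1) = x*z - y
tr(a^-2) = tr(a^-1)*tr(a) - tr(1) = x^2 - 2
assemble the triple (tr(r) - 2; tr(r a) - x; tr(r b) - y)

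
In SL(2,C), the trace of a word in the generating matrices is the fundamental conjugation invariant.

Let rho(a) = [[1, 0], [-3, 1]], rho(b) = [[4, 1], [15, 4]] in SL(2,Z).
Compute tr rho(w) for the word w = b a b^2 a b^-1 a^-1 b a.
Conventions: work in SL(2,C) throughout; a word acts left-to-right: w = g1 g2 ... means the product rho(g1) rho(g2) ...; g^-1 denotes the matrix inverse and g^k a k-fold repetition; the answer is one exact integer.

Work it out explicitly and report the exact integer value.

1820

rho(b) = [[4, 1], [15, 4]]
... * rho(a) = [[1, 0], [-3, 1]]  ->  [[1, 1], [3, 4]]
... * rho(b) = [[4, 1], [15, 4]]  ->  [[19, 5], [72, 19]]
... * rho(b) = [[4, 1], [15, 4]]  ->  [[151, 39], [573, 148]]
... * rho(a) = [[1, 0], [-3, 1]]  ->  [[34, 39], [129, 148]]
... * rho(b^-1) = [[4, -1], [-15, 4]]  ->  [[-449, 122], [-1704, 463]]
... * rho(a^-1) = [[1, 0], [3, 1]]  ->  [[-83, 122], [-315, 463]]
... * rho(b) = [[4, 1], [15, 4]]  ->  [[1498, 405], [5685, 1537]]
... * rho(a) = [[1, 0], [-3, 1]]  ->  [[283, 405], [1074, 1537]]
tr = 283 + 1537 = 1820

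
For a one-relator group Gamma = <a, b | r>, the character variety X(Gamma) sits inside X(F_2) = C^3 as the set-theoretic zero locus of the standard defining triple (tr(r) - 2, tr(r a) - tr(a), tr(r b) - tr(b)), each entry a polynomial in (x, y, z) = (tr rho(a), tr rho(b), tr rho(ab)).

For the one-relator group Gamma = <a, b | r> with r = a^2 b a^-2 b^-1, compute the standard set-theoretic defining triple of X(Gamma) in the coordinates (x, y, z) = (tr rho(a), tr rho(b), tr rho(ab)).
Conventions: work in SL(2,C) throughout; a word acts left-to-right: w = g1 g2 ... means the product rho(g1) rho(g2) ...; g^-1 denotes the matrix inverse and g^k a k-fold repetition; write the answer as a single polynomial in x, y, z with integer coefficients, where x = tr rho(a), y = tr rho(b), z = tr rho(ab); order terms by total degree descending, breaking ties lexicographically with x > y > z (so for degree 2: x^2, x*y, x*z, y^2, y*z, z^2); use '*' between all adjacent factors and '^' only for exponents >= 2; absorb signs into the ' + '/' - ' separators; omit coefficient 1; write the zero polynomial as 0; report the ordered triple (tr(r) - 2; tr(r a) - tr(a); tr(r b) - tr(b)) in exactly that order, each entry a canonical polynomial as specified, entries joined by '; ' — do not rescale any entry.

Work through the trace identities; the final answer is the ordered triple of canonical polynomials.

-x^3*y*z + x^4 + x^2*y^2 + x^2*z^2 - 4*x^2; -x^4*y*z + x^5 + x^3*y^2 + x^3*z^2 + x^2*y*z - 5*x^3 - x*y^2 - x*z^2 + 4*x; 0

reduce: tr(b^2 a) = tr(b) tr(a b) - tr(a) = y*z - x
reduce: tr(b^2) = tr(b) tr(b) - tr(1) = y^2 - 2
so tr(b a^2 b) = tr(a) tr(b^2 a) - tr(b^2) = x*y*z - x^2 - y^2 + 2
tr(b a b a) = tr(b a) tr(b a) - tr(1)   [split at repeated b] = z^2 - 2
so tr(b a^2 b a) = tr(a) tr(b a b a) - tr(b a b) = x*z^2 - y*z - x
tr(a^-1 b a^2 b) = tr(b a^2 b) tr(a) - tr(b a^2 b a) = x^2*y*z - x^3 - x*y^2 - x*z^2 + y*z + 3*x
tr(a^2 b a^-2 b) = tr(a^-1 b a^2 b) tr(a) - tr(a^-1 b a^2 b a) = x^3*y*z - x^4 - x^2*y^2 - x^2*z^2 + 4*x^2 + y^2 - 2
tr(a^2 b a^-2 b^-1) = tr(a^2 b a^-2) tr(b) - tr(a^2 b a^-2 b) = -x^3*y*z + x^4 + x^2*y^2 + x^2*z^2 - 4*x^2 + 2
tr(b a^2) = tr(a) tr(b a) - tr(b) = x*z - y
tr(a^3 b) = tr(a) tr(b a^2) - tr(b a) = x^2*z - x*y - z
tr(a^2) = tr(a) tr(a) - tr(1) = x^2 - 2
so tr(a^3) = tr(a) tr(a^2) - tr(a) = x^3 - 3*x
tr(b a^3 b) = tr(b) tr(a^3 b) - tr(a^3) = x^2*y*z - x^3 - x*y^2 - y*z + 3*x
reduce: tr(b a^3 b a) = tr(a) tr(a b a b a) - tr(a b a b) = x^2*z^2 - x*y*z - x^2 - z^2 + 2
tr(a^-1 b a^3 b) = tr(b a^3 b) tr(a) - tr(b a^3 b a) = x^3*y*z - x^4 - x^2*y^2 - x^2*z^2 + 4*x^2 + z^2 - 2
so tr(a^3 b a^-2 b) = tr(a^-1 b a^3 b) tr(a) - tr(a^-1 b a^3 b a) = x^4*y*z - x^5 - x^3*y^2 - x^3*z^2 - x^2*y*z + 5*x^3 + x*y^2 + x*z^2 + y*z - 5*x
reduce: tr(a^2 b a^-2 b^-1 a) = tr(a^3 b a^-2) tr(b) - tr(a^3 b a^-2 b) = -x^4*y*z + x^5 + x^3*y^2 + x^3*z^2 + x^2*y*z - 5*x^3 - x*y^2 - x*z^2 + 5*x
assemble the triple (tr(r) - 2; tr(r a) - x; tr(r b) - y)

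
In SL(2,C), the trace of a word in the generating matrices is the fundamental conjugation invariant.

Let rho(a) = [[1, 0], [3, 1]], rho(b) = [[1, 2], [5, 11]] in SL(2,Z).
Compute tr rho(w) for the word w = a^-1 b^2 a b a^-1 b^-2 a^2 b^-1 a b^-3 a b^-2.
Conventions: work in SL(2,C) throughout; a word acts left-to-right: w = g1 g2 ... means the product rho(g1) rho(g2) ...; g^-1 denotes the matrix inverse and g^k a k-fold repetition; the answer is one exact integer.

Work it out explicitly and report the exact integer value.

rho(a^-1) = [[1, 0], [-3, 1]]
... * rho(b) = [[1, 2], [5, 11]]  ->  [[1, 2], [2, 5]]
... * rho(b) = [[1, 2], [5, 11]]  ->  [[11, 24], [27, 59]]
... * rho(a) = [[1, 0], [3, 1]]  ->  [[83, 24], [204, 59]]
... * rho(b) = [[1, 2], [5, 11]]  ->  [[203, 430], [499, 1057]]
... * rho(a^-1) = [[1, 0], [-3, 1]]  ->  [[-1087, 430], [-2672, 1057]]
... * rho(b^-1) = [[11, -2], [-5, 1]]  ->  [[-14107, 2604], [-34677, 6401]]
... * rho(b^-1) = [[11, -2], [-5, 1]]  ->  [[-168197, 30818], [-413452, 75755]]
... * rho(a) = [[1, 0], [3, 1]]  ->  [[-75743, 30818], [-186187, 75755]]
... * rho(a) = [[1, 0], [3, 1]]  ->  [[16711, 30818], [41078, 75755]]
... * rho(b^-1) = [[11, -2], [-5, 1]]  ->  [[29731, -2604], [73083, -6401]]
... * rho(a) = [[1, 0], [3, 1]]  ->  [[21919, -2604], [53880, -6401]]
... * rho(b^-1) = [[11, -2], [-5, 1]]  ->  [[254129, -46442], [624685, -114161]]
... * rho(b^-1) = [[11, -2], [-5, 1]]  ->  [[3027629, -554700], [7442340, -1363531]]
... * rho(b^-1) = [[11, -2], [-5, 1]]  ->  [[36077419, -6609958], [88683395, -16248211]]
... * rho(a) = [[1, 0], [3, 1]]  ->  [[16247545, -6609958], [39938762, -16248211]]
... * rho(b^-1) = [[11, -2], [-5, 1]]  ->  [[211772785, -39105048], [520567437, -96125735]]
... * rho(b^-1) = [[11, -2], [-5, 1]]  ->  [[2525025875, -462650618], [6206870482, -1137260609]]
tr = 2525025875 + -1137260609 = 1387765266

1387765266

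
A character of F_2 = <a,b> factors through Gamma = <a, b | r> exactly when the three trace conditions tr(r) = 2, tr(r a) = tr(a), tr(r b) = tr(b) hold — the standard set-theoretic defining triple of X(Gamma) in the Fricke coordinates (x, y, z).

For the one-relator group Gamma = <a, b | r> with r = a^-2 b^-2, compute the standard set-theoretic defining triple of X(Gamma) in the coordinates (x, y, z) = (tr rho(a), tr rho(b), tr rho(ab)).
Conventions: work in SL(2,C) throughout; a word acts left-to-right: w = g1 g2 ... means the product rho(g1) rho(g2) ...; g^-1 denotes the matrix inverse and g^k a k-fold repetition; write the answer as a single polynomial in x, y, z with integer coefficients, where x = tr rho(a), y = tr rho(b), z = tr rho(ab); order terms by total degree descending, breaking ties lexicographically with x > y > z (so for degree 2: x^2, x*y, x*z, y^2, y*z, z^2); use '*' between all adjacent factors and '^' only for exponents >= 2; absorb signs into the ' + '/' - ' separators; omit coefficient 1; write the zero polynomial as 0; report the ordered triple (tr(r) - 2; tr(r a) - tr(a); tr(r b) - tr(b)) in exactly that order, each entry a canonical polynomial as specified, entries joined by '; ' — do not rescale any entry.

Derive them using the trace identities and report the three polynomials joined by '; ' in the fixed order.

trace(b^-1) = trace(b) = y
trace(b^-2) = trace(b^-1) * trace(b) - trace(1) = y^2 - 2
trace(b^-1 a) = trace(a) * trace(b) - trace(a b) = x*y - z
trace(b^-2 a) = trace(b^-1 a) * trace(b) - trace(b^-1 a b) = x*y^2 - y*z - x
trace(a^-1 b^-2) = trace(b^-2) * trace(a) - trace(b^-2 a) = y*z - x
trace(a^-2 b^-2) = trace(a^-1 b^-2) * trace(a) - trace(a^-1 b^-2 a) = x*y*z - x^2 - y^2 + 2
trace(a^-2) = trace(a^-1) * trace(a) - trace(1) = x^2 - 2
trace(a^-2 b) = trace(a^-1 b) * trace(a) - trace(a^-1 b a) = x^2*y - x*z - y
trace(a^-2 b^-1) = trace(a^-2) * trace(b) - trace(a^-2 b) = x*z - y
assemble the triple (trace(r) - 2; trace(r a) - x; trace(r b) - y)

x*y*z - x^2 - y^2; y*z - 2*x; x*z - 2*y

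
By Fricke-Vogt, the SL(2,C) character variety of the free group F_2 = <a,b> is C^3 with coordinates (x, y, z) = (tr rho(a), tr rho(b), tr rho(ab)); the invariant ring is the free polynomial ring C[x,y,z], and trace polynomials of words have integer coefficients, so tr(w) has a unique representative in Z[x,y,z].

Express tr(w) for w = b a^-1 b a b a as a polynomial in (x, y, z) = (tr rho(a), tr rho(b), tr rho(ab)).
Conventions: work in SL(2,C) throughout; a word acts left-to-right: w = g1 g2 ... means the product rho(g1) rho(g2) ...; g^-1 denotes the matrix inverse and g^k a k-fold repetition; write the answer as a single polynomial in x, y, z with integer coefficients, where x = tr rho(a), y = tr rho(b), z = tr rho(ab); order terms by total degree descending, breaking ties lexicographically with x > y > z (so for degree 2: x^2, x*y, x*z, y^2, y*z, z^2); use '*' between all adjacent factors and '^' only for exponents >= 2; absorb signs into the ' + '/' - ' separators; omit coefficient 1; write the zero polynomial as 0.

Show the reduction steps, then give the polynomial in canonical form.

next, tr(a b a b) = tr(a b) tr(a b) - tr(1)   [split at a repeated a] = z^2 - 2
tr(a b a) = tr(a) tr(b a) - tr(b)   [square of a] = x*z - y
tr(b a b a b) = tr(b) tr(a b a b) - tr(a b a)   [square of b] = y*z^2 - x*z - y
and tr(b a b a b a) = tr(b a b a) tr(b a) - tr(a b)   [split at a repeated b] = z^3 - 3*z
tr(b a^-1 b a b a) = tr(b a b a b) tr(a) - tr(b a b a b a)   [inverse elimination on a] = x*y*z^2 - x^2*z - z^3 - x*y + 3*z

x*y*z^2 - x^2*z - z^3 - x*y + 3*z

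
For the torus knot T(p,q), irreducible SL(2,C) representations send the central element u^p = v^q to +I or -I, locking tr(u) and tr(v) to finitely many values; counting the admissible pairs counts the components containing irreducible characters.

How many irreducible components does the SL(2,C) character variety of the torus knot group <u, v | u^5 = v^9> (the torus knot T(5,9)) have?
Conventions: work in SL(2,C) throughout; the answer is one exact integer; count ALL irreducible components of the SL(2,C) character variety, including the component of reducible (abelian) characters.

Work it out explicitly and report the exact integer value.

17

Gamma = < u, v | u^5 = v^9 > (torus knot T(5,9)); the central element u^5 = v^9 acts as +I or -I in any irreducible SL(2,C) representation.
This locks tr(u) to 2*cos(pi*alpha/5), alpha in 1..4, and tr(v) to 2*cos(pi*beta/9), beta in 1..8, on each component of irreducible characters.
The two central values (-1)^alpha I and (-1)^beta I must be the same matrix, so alpha and beta share a parity.
Enumerate parity-matched pairs: 2*4 odd-odd plus 2*4 even-even gives 16.
Total: 16 irreducible-character components + 1 reducible (abelian) component = 17.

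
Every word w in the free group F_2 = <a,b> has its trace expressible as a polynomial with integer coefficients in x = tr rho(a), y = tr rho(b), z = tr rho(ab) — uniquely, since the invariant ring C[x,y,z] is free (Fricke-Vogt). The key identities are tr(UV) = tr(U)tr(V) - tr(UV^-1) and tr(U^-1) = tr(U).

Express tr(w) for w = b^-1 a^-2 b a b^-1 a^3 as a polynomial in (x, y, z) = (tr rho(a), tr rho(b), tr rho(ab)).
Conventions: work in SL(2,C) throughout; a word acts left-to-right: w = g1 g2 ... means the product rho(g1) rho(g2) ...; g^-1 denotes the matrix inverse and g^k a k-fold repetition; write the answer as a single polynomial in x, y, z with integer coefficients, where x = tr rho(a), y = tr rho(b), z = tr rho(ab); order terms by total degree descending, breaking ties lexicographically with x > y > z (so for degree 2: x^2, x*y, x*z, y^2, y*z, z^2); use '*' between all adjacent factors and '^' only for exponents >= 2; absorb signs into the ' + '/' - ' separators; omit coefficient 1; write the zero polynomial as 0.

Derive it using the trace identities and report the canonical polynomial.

reduce: tr(a^2) = tr(a)*tr(a) - tr(1)  (reduce the a square) = x^2 - 2
tr(a^3) = tr(a)*tr(a^2) - tr(a)  (reduce the a square) = x^3 - 3*x
tr(a^4) = tr(a)*tr(a^3) - tr(a^2)  (reduce the a square) = x^4 - 4*x^2 + 2
reduce: tr(b a^2) = tr(a)*tr(b a) - tr(b)  (reduce the a square) = x*z - y
reduce: tr(a b a^2) = tr(a)*tr(b a^2) - tr(b a)  (reduce the a square) = x^2*z - x*y - z
tr(a^3 b a) = tr(a)*tr(a b a^2) - tr(a b a)  (reduce the a square) = x^3*z - x^2*y - 2*x*z + y
so tr(a b a^4) = tr(a)*tr(a^3 b a) - tr(a^3 b)  (reduce the a square) = x^4*z - x^3*y - 3*x^2*z + 2*x*y + z
reduce: tr(b a b a) = tr(b a)*tr(b a) - tr(1)  (split on b) = z^2 - 2
tr(b a b) = tr(b)*tr(a b) - tr(a)  (reduce the b square) = y*z - x
tr(a b a b a) = tr(a)*tr(b a b a) - tr(b a b)  (reduce the a square) = x*z^2 - y*z - x
tr(b a b a^3) = tr(a)*tr(a b a b a) - tr(a b a b)  (reduce the a square) = x^2*z^2 - x*y*z - x^2 - z^2 + 2
tr(a b a^4 b) = tr(a)*tr(b a b a^3) - tr(b a b a^2)  (reduce the a square) = x^3*z^2 - x^2*y*z - x^3 - 2*x*z^2 + y*z + 3*x
so tr(b a^4 b^-1 a) = tr(a b a^4)*tr(b) - tr(a b a^4 b)  (eliminate b^-1) = x^4*y*z - x^3*y^2 - x^3*z^2 - 2*x^2*y*z + x^3 + 2*x*y^2 + 2*x*z^2 - 3*x
reduce: tr(a^3 b^-1 a^-1 b a) = tr(b a^4 b^-1)*tr(a) - tr(b a^4 b^-1 a)  (eliminate a^-1) = -x^4*y*z + x^5 + x^3*y^2 + x^3*z^2 + 2*x^2*y*z - 5*x^3 - 2*x*y^2 - 2*x*z^2 + 5*x
tr(b a b a b a) = tr(a b a b)*tr(a b) - tr(b a)  (split on a) = z^3 - 3*z
tr(b a b a b) = tr(b)*tr(a b a b) - tr(a b a)  (reduce the b square) = y*z^2 - x*z - y
tr(a b a b a b a) = tr(a)*tr(b a b a b a) - tr(b a b a b)  (reduce the a square) = x*z^3 - y*z^2 - 2*x*z + y
tr(a b a b a^3 b) = tr(a)*tr(a b a b a b a) - tr(a b a b a b)  (reduce the a square) = x^2*z^3 - x*y*z^2 - 2*x^2*z - z^3 + x*y + 3*z
reduce: tr(b a b a^3 b^-1 a) = tr(a b a b a^3)*tr(b) - tr(a b a b a^3 b)  (eliminate b^-1) = x^3*y*z^2 - x^2*y^2*z - x^2*z^3 - x^3*y - x*y*z^2 + 2*x^2*z + y^2*z + z^3 + 2*x*y - 3*z
reduce: tr(a^3 b^-1 a^-1 b a b) = tr(b a b a^3 b^-1)*tr(a) - tr(b a b a^3 b^-1 a)  (eliminate a^-1) = -x^3*y*z^2 + x^4*z + x^2*y^2*z + x^2*z^3 + x*y*z^2 - 4*x^2*z - y^2*z - z^3 - x*y + 3*z
tr(b a b^-1 a^3 b^-1 a^-1) = tr(a^3 b^-1 a^-1 b a)*tr(b) - tr(a^3 b^-1 a^-1 b a b)  (eliminate b^-1) = -x^4*y^2*z + x^5*y + x^3*y^3 + 2*x^3*y*z^2 - x^4*z + x^2*y^2*z - x^2*z^3 - 5*x^3*y - 2*x*y^3 - 3*x*y*z^2 + 4*x^2*z + y^2*z + z^3 + 6*x*y - 3*z
so tr(a b^-1 a^3) = tr(a^4)*tr(b) - tr(a^4 b)  (eliminate b^-1) = x^4*y - x^3*z - 3*x^2*y + 2*x*z + y
so tr(b^-1 a^-2 b a b^-1 a^3) = tr(b a b^-1 a^3 b^-1 a^-1)*tr(a) - tr(b a b^-1 a^3 b^-1)  (eliminate a^-1) = -x^5*y^2*z + x^6*y + x^4*y^3 + 2*x^4*y*z^2 - x^5*z + x^3*y^2*z - x^3*z^3 - 6*x^4*y - 2*x^2*y^3 - 3*x^2*y*z^2 + 5*x^3*z + x*y^2*z + x*z^3 + 9*x^2*y - 5*x*z - y

-x^5*y^2*z + x^6*y + x^4*y^3 + 2*x^4*y*z^2 - x^5*z + x^3*y^2*z - x^3*z^3 - 6*x^4*y - 2*x^2*y^3 - 3*x^2*y*z^2 + 5*x^3*z + x*y^2*z + x*z^3 + 9*x^2*y - 5*x*z - y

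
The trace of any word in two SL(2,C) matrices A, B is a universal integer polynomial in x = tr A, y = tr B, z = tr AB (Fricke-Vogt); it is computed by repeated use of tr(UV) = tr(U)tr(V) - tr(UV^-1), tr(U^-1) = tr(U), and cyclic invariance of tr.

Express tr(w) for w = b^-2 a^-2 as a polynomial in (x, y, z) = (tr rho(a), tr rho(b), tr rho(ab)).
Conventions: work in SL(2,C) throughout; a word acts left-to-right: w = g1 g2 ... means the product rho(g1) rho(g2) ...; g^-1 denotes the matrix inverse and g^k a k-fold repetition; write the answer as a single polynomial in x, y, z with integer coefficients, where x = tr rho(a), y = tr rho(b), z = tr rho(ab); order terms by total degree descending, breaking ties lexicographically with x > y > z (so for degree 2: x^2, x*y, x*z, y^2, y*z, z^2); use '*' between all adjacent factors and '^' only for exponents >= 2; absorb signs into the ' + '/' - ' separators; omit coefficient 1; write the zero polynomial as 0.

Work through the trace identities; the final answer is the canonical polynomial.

x*y*z - x^2 - y^2 + 2

use: trace(b^-1) = trace(b) = y
use: trace(b^-1 a) = trace(a) trace(b) - trace(a b)   [inverse elimination on b] = x*y - z
apply: trace(a^-1 b^-1) = trace(b^-1) trace(a) - trace(b^-1 a)   [inverse elimination on a] = z
trace(b^-1 a^-2) = trace(a^-1 b^-1) trace(a) - trace(a^-1 b^-1 a)   [inverse elimination on a] = x*z - y
trace(a^-2) = trace(a^-1) trace(a) - trace(1)   [inverse elimination on a] = x^2 - 2
use: trace(b^-2 a^-2) = trace(b^-1 a^-2) trace(b) - trace(b^-1 a^-2 b)   [inverse elimination on b] = x*y*z - x^2 - y^2 + 2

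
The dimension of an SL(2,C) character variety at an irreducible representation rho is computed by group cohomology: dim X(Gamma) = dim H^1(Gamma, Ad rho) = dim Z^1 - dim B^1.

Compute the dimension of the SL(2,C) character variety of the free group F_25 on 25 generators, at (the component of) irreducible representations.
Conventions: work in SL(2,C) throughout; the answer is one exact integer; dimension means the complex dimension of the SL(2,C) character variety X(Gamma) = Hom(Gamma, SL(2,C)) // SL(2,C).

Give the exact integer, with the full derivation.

72

Gamma = F_25 has 25 generators and no relators.
A cocycle picks one sl_2 vector per generator freely, giving dim Z^1 = 3*25 = 75.
dim B^1 = 3: the coboundary map is injective because an irreducible image has centralizer 0 in sl_2.
Therefore dim X = 75 - 3 = 72.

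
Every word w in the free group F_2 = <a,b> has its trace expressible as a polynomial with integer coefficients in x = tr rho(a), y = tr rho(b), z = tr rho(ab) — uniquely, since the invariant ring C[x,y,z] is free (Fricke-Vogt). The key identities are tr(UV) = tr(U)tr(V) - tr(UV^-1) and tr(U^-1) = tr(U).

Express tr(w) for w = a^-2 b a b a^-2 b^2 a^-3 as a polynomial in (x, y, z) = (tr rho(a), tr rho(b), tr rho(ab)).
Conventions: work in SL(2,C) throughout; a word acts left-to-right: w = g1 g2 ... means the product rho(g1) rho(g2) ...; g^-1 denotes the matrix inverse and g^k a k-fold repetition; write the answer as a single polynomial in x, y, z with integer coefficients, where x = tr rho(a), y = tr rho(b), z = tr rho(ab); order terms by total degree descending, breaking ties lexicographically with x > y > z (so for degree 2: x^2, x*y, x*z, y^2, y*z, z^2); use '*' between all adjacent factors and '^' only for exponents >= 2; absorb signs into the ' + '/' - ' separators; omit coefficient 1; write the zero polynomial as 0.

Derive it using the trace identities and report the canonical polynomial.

x^7*y^3*z - x^8*y^2 - 2*x^6*y^2*z^2 - 5*x^5*y^3*z + x^5*y*z^3 + x^8 + 7*x^6*y^2 + x^6*z^2 + 8*x^4*y^2*z^2 + 7*x^3*y^3*z - 3*x^3*y*z^3 - 8*x^6 - 15*x^4*y^2 - 5*x^4*z^2 - 7*x^2*y^2*z^2 - x^3*y*z - 3*x*y^3*z + x*y*z^3 + 20*x^4 + 10*x^2*y^2 + 6*x^2*z^2 + y^2*z^2 + 3*x*y*z - 16*x^2 - y^2 - z^2 + 2

next, trace(b a b) = trace(b) trace(a b) - trace(a) = y*z - x
trace(b a b^2) = trace(b) trace(b a b) - trace(b a) = y^2*z - x*y - z
trace(b a b^3) = trace(b) trace(b a b^2) - trace(b a b) = y^3*z - x*y^2 - 2*y*z + x
next, trace(a b a b) = trace(b a) trace(b a) - trace(1)   [split at repeated b] = z^2 - 2
trace(a b a) = trace(a) trace(b a) - trace(b) = x*z - y
trace(a b a b^2) = trace(b) trace(a b a b) - trace(a b a) = y*z^2 - x*z - y
and trace(b a b^3 a) = trace(b) trace(a b a b^2) - trace(a b a b) = y^2*z^2 - x*y*z - y^2 - z^2 + 2
trace(b^2 a^-1 b a b) = trace(b a b^3) trace(a) - trace(b a b^3 a) = x*y^3*z - x^2*y^2 - y^2*z^2 - x*y*z + x^2 + y^2 + z^2 - 2
trace(a b a b a b) = trace(b a) trace(b a b a) - trace(b^-1 a^-1)   [split at repeated b] = z^3 - 3*z
next, trace(a b a b a) = trace(a) trace(b a b a) - trace(b a b) = x*z^2 - y*z - x
and trace(b a b a b^2 a) = trace(b) trace(a b a b a b) - trace(a b a b a) = y*z^3 - x*z^2 - 2*y*z + x
next, trace(b^2 a^-1 b a b a) = trace(b a b a b^2) trace(a) - trace(b a b a b^2 a) = x*y^2*z^2 - x^2*y*z - y*z^3 - x*y^2 + 2*y*z + x
trace(a^-1 b a b a^-1 b^2) = trace(b^2 a^-1 b a b) trace(a) - trace(b^2 a^-1 b a b a) = x^2*y^3*z - x^3*y^2 - 2*x*y^2*z^2 + y*z^3 + x^3 + 2*x*y^2 + x*z^2 - 2*y*z - 3*x
and trace(b a b a^-1 b^2) = trace(b^3 a b) trace(a) - trace(b^3 a b a) = x*y^3*z - x^2*y^2 - y^2*z^2 - x*y*z + x^2 + y^2 + z^2 - 2
and trace(a^-2 b a b a^-1 b^2) = trace(a^-1 b a b a^-1 b^2) trace(a) - trace(a^-1 b a b a^-1 b^2 a) = x^3*y^3*z - x^4*y^2 - 2*x^2*y^2*z^2 - x*y^3*z + x*y*z^3 + x^4 + 3*x^2*y^2 + x^2*z^2 + y^2*z^2 - x*y*z - 4*x^2 - y^2 - z^2 + 2
trace(a^-2 b a b a^-1 b^2 a^-1) = trace(a^-2 b a b a^-1 b^2) trace(a) - trace(a^-2 b a b a^-1 b^2 a) = x^4*y^3*z - x^5*y^2 - 2*x^3*y^2*z^2 - 2*x^2*y^3*z + x^2*y*z^3 + x^5 + 4*x^3*y^2 + x^3*z^2 + 3*x*y^2*z^2 - x^2*y*z - y*z^3 - 5*x^3 - 3*x*y^2 - 2*x*z^2 + 2*y*z + 5*x
and trace(b^2 a^-4 b a b a^-1) = trace(a^-2 b a b a^-1 b^2 a^-1) trace(a) - trace(a^-2 b a b a^-1 b^2) = x^5*y^3*z - x^6*y^2 - 2*x^4*y^2*z^2 - 3*x^3*y^3*z + x^3*y*z^3 + x^6 + 5*x^4*y^2 + x^4*z^2 + 5*x^2*y^2*z^2 - x^3*y*z + x*y^3*z - 2*x*y*z^3 - 6*x^4 - 6*x^2*y^2 - 3*x^2*z^2 - y^2*z^2 + 3*x*y*z + 9*x^2 + y^2 + z^2 - 2
trace(a^-2 b a b^3) = trace(a^-1 b a b^3) trace(a) - trace(a^-1 b a b^3 a) = x^2*y^3*z - x^3*y^2 - x*y^2*z^2 - x^2*y*z - y^3*z + x^3 + 2*x*y^2 + x*z^2 + 2*y*z - 3*x
trace(a^-1 b a b^3 a^-2) = trace(a^-2 b a b^3) trace(a) - trace(a^-2 b a b^3 a) = x^3*y^3*z - x^4*y^2 - x^2*y^2*z^2 - x^3*y*z - 2*x*y^3*z + x^4 + 3*x^2*y^2 + x^2*z^2 + y^2*z^2 + 3*x*y*z - 4*x^2 - y^2 - z^2 + 2
trace(b^2 a^-4 b a b) = trace(a^-1 b a b^3 a^-2) trace(a) - trace(a^-1 b a b^3 a^-1) = x^4*y^3*z - x^5*y^2 - x^3*y^2*z^2 - x^4*y*z - 3*x^2*y^3*z + x^5 + 4*x^3*y^2 + x^3*z^2 + 2*x*y^2*z^2 + 4*x^2*y*z + y^3*z - 5*x^3 - 3*x*y^2 - 2*x*z^2 - 2*y*z + 5*x
trace(b a b a^-2 b^2 a^-4) = trace(b^2 a^-4 b a b a^-1) trace(a) - trace(b^2 a^-4 b a b) = x^6*y^3*z - x^7*y^2 - 2*x^5*y^2*z^2 - 4*x^4*y^3*z + x^4*y*z^3 + x^7 + 6*x^5*y^2 + x^5*z^2 + 6*x^3*y^2*z^2 + 4*x^2*y^3*z - 2*x^2*y*z^3 - 7*x^5 - 10*x^3*y^2 - 4*x^3*z^2 - 3*x*y^2*z^2 - x^2*y*z - y^3*z + 14*x^3 + 4*x*y^2 + 3*x*z^2 + 2*y*z - 7*x
and trace(b a b a^-2 b^2) = trace(a^-1 b^3 a b) trace(a) - trace(a^-1 b^3 a b a) = x^2*y^3*z - x^3*y^2 - x*y^2*z^2 - x^2*y*z - y^3*z + x^3 + 2*x*y^2 + x*z^2 + 2*y*z - 3*x
next, trace(a^-1 b^2 a b a b) = trace(b^2 a b a b) trace(a) - trace(b^2 a b a b a) = x*y^2*z^2 - x^2*y*z - y*z^3 - x*y^2 + 2*y*z + x
next, trace(b a b a^-2 b^2 a) = trace(a^-1 b^2 a b a b) trace(a) - trace(a^-1 b^2 a b a b a) = x^2*y^2*z^2 - x^3*y*z - x*y*z^3 - x^2*y^2 - y^2*z^2 + 3*x*y*z + x^2 + y^2 + z^2 - 2
trace(a^-1 b a b a^-2 b^2) = trace(b a b a^-2 b^2) trace(a) - trace(b a b a^-2 b^2 a) = x^3*y^3*z - x^4*y^2 - 2*x^2*y^2*z^2 - x*y^3*z + x*y*z^3 + x^4 + 3*x^2*y^2 + x^2*z^2 + y^2*z^2 - x*y*z - 4*x^2 - y^2 - z^2 + 2
next, trace(a^-1 b a b a^-2 b^2 a^-1) = trace(a^-1 b a b a^-2 b^2) trace(a) - trace(a^-1 b a b a^-2 b^2 a) = x^4*y^3*z - x^5*y^2 - 2*x^3*y^2*z^2 - 2*x^2*y^3*z + x^2*y*z^3 + x^5 + 4*x^3*y^2 + x^3*z^2 + 2*x*y^2*z^2 + y^3*z - 5*x^3 - 3*x*y^2 - 2*x*z^2 - 2*y*z + 5*x
trace(b a b a^-2 b^2 a^-3) = trace(a^-1 b a b a^-2 b^2 a^-1) trace(a) - trace(a^-1 b a b a^-2 b^2) = x^5*y^3*z - x^6*y^2 - 2*x^4*y^2*z^2 - 3*x^3*y^3*z + x^3*y*z^3 + x^6 + 5*x^4*y^2 + x^4*z^2 + 4*x^2*y^2*z^2 + 2*x*y^3*z - x*y*z^3 - 6*x^4 - 6*x^2*y^2 - 3*x^2*z^2 - y^2*z^2 - x*y*z + 9*x^2 + y^2 + z^2 - 2
next, trace(a^-2 b a b a^-2 b^2 a^-3) = trace(b a b a^-2 b^2 a^-4) trace(a) - trace(b a b a^-2 b^2 a^-3) = x^7*y^3*z - x^8*y^2 - 2*x^6*y^2*z^2 - 5*x^5*y^3*z + x^5*y*z^3 + x^8 + 7*x^6*y^2 + x^6*z^2 + 8*x^4*y^2*z^2 + 7*x^3*y^3*z - 3*x^3*y*z^3 - 8*x^6 - 15*x^4*y^2 - 5*x^4*z^2 - 7*x^2*y^2*z^2 - x^3*y*z - 3*x*y^3*z + x*y*z^3 + 20*x^4 + 10*x^2*y^2 + 6*x^2*z^2 + y^2*z^2 + 3*x*y*z - 16*x^2 - y^2 - z^2 + 2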